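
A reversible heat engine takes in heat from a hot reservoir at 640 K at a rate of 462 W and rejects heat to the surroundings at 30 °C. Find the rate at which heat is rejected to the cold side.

T_C = 30 °C → 30 + 273.15 = 303.15 K.
The Carnot efficiency is η = 1 − T_C/T_H = 1 − 303.15/640.00 = 0.5263.
For a reversible cycle Q_C/Q_H = T_C/T_H, so Q_C = 462 × 303.15/640.00 = 218.8 W.

Q̇_C ≈ 218.8 W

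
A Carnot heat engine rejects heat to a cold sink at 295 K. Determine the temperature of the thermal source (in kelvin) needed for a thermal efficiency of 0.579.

T_H ≈ 701 K

From η = 1 − T_C/T_H, solving for T_H gives T_H = T_C/(1 − η) = 295.00/(1 − 0.579) = 701 K.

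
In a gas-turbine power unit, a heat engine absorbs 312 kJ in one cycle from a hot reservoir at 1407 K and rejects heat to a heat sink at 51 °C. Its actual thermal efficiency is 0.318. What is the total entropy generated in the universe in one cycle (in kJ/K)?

T_C = 51 °C → 51 + 273.15 = 324.15 K.
W = η·Q_H = 0.318 × 312 = 99.22 kJ, so Q_C = Q_H − W = 212.8 kJ.
The hot reservoir loses entropy Q_H/T_H = 312/1407.00 = 0.2217 kJ/K; the cold reservoir gains Q_C/T_C = 212.8/324.15 = 0.6564 kJ/K.
ΔS_univ = −Q_H/T_H + Q_C/T_C = 0.435 kJ/K (> 0, since η = 0.318 < η_Carnot = 0.770).

ΔS_univ ≈ 0.435 kJ/K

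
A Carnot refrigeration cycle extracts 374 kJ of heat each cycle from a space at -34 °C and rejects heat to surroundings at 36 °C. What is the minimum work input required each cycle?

T_H = 36 °C → 36 + 273.15 = 309.15 K.
T_C = -34 °C → -34 + 273.15 = 239.15 K.
COP_R = T_C/(T_H − T_C) = 239.15/70.00 = 3.4164.
W = Q_C/COP_R = 374/3.4164 = 109 kJ.

W_in ≈ 109 kJ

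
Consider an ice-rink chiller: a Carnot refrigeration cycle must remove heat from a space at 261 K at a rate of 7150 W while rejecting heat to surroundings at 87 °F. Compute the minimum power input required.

Ẇ_in ≈ 1170 W

T_H = 87 °F → (87 − 32) × 5/9 = 30.56 °C = 303.71 K.
For a reversible refrigerator, COP_R = T_C/(T_H − T_C) = 261.00/42.71 = 6.1116.
W = Q_C/COP_R = 7150/6.1116 = 1170 W.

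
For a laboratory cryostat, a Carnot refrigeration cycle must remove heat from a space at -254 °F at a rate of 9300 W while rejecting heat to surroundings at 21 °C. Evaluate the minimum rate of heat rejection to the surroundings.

T_H = 21 °C → 21 + 273.15 = 294.15 K.
T_C = -254 °F → (-254 − 32) × 5/9 = -158.89 °C = 114.26 K.
For a reversible cycle Q_H/Q_C = T_H/T_C, so Q_H = Q_C·T_H/T_C = 9300 × 294.15/114.26 = 23940 W.

Q̇_H ≈ 23940 W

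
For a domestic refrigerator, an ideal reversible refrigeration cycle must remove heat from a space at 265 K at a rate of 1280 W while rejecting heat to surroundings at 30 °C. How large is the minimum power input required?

Ẇ_in ≈ 184 W

T_H = 30 °C → 30 + 273.15 = 303.15 K.
For a reversible refrigerator, COP_R = T_C/(T_H − T_C) = 265.00/38.15 = 6.9463.
W = Q_C/COP_R = 1280/6.9463 = 184 W.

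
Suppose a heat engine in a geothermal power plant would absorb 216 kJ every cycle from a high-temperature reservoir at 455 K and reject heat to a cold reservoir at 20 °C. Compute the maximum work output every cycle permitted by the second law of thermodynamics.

W_max ≈ 76.83 kJ

T_C = 20 °C → 20 + 273.15 = 293.15 K.
By the Carnot theorem, η_max = 1 − T_C/T_H = 1 − 293.15/455.00 = 0.3557.
W_max = η_max · Q_H = 0.3557 × 216 = 76.83 kJ.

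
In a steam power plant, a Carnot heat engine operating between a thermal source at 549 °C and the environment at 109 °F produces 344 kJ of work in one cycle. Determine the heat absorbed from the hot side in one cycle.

Q_H ≈ 559 kJ

T_H = 549 °C → 549 + 273.15 = 822.15 K.
T_C = 109 °F → (109 − 32) × 5/9 = 42.78 °C = 315.93 K.
η_rev = 1 − T_C/T_H = 1 − 315.93/822.15 = 0.6157.
Q_H = W/η = 344/0.6157 = 559 kJ.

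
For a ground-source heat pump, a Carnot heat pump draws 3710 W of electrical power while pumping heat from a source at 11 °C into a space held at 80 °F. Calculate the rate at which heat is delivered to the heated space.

T_H = 80 °F → (80 − 32) × 5/9 = 26.67 °C = 299.82 K.
T_C = 11 °C → 11 + 273.15 = 284.15 K.
The Carnot heat-pump COP is COP_HP = T_H/(T_H − T_C) = 299.82/15.67 = 19.1372.
Q_H = COP_HP · W = 19.1372 × 3710 = 71000 W.

Q̇_H ≈ 71000 W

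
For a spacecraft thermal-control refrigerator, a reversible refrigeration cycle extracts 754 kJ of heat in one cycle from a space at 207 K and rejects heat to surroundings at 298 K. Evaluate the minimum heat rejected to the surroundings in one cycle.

Q_H ≈ 1090 kJ

For a reversible cycle Q_H/Q_C = T_H/T_C, so Q_H = Q_C·T_H/T_C = 754 × 298.00/207.00 = 1090 kJ.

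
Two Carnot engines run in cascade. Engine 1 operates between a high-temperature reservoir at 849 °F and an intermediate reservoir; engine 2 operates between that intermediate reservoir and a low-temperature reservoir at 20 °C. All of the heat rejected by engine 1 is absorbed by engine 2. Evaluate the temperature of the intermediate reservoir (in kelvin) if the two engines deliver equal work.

T_m ≈ 510 K

T_H = 849 °F → (849 − 32) × 5/9 = 453.89 °C = 727.04 K.
T_C = 20 °C → 20 + 273.15 = 293.15 K.
For reversible stages Q_m = Q_H·(T_m/T_H). Setting W₁ = Q_H(1 − T_m/T_H) equal to W₂ = Q_m(1 − T_C/T_m) = Q_H·(T_m − T_C)/T_H gives T_H − T_m = T_m − T_C, so T_m = (T_H + T_C)/2 = (727.04 + 293.15)/2 = 510 K.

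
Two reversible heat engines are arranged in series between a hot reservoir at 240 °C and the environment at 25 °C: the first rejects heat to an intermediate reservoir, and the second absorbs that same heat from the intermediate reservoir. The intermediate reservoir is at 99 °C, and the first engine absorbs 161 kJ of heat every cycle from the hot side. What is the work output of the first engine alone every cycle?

W₁ ≈ 44.2 kJ

T_H = 240 °C → 240 + 273.15 = 513.15 K.
T_C = 25 °C → 25 + 273.15 = 298.15 K.
T_m = 99 °C → 99 + 273.15 = 372.15 K.
First-stage efficiency η₁ = 1 − T_m/T_H = 1 − 372.15/513.15 = 0.2748.
W₁ = η₁·Q_H = 0.2748 × 161 = 44.2 kJ.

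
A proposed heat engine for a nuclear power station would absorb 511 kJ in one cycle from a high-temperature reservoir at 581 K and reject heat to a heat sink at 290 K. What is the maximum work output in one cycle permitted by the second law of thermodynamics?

W_max ≈ 255.9 kJ

By the Carnot theorem, η_max = 1 − T_C/T_H = 1 − 290.00/581.00 = 0.5009.
W_max = η_max · Q_H = 0.5009 × 511 = 255.9 kJ.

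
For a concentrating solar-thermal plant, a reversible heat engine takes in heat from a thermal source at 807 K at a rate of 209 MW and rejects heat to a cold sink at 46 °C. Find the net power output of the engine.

Ẇ ≈ 126 MW

T_C = 46 °C → 46 + 273.15 = 319.15 K.
For a reversible engine, η = 1 − T_C/T_H = 1 − 319.15/807.00 = 0.6045.
W = η·Q_H = 0.6045 × 209 = 126 MW.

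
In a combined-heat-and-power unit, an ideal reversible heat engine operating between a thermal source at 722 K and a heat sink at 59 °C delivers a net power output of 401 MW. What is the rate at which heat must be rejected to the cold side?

Q̇_C ≈ 342 MW

T_C = 59 °C → 59 + 273.15 = 332.15 K.
Carnot efficiency: η = 1 − T_C/T_H = 1 − 332.15/722.00 = 0.5400.
Since Q_C/Q_H = T_C/T_H and Q_H = W/η, Q_C = W·T_C/(T_H − T_C) = 401 × 332.15/389.85 = 342 MW.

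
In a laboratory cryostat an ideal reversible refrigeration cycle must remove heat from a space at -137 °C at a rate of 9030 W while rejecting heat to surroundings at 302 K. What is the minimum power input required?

Ẇ_in ≈ 11000 W

T_C = -137 °C → -137 + 273.15 = 136.15 K.
The reversible coefficient of performance is COP_R = T_C/(T_H − T_C) = 136.15/165.85 = 0.8209.
W = Q_C/COP_R = 9030/0.8209 = 11000 W.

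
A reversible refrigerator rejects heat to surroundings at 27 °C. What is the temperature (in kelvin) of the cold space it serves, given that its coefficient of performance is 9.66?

T_C ≈ 272 K

T_H = 27 °C → 27 + 273.15 = 300.15 K.
COP_R = T_C/(T_H − T_C) ⇒ T_C = T_H·COP_R/(1 + COP_R) = 300.15 × 9.66/(1 + 9.66) = 272 K.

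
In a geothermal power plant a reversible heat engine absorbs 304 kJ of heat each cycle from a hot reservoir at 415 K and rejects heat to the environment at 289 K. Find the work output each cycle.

W ≈ 92.3 kJ

Carnot efficiency: η = 1 − T_C/T_H = 1 − 289.00/415.00 = 0.3036.
W = η·Q_H = 0.3036 × 304 = 92.3 kJ.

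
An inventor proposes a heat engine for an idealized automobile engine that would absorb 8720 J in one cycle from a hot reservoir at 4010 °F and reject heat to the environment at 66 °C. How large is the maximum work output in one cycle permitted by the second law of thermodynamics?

T_H = 4010 °F → (4010 − 32) × 5/9 = 2210.00 °C = 2483.15 K.
T_C = 66 °C → 66 + 273.15 = 339.15 K.
The upper bound on efficiency is η_max = 1 − T_C/T_H = 1 − 339.15/2483.15 = 0.8634.
W_max = η_max · Q_H = 0.8634 × 8720 = 7530 J.

W_max ≈ 7530 J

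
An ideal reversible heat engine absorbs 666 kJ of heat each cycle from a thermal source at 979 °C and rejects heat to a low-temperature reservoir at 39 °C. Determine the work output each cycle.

W ≈ 500 kJ

T_H = 979 °C → 979 + 273.15 = 1252.15 K.
T_C = 39 °C → 39 + 273.15 = 312.15 K.
The Carnot efficiency is η = 1 − T_C/T_H = 1 − 312.15/1252.15 = 0.7507.
W = η·Q_H = 0.7507 × 666 = 500 kJ.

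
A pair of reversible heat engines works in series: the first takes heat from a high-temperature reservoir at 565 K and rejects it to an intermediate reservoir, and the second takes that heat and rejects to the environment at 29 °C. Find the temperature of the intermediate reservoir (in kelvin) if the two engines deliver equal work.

T_C = 29 °C → 29 + 273.15 = 302.15 K.
For reversible stages Q_m = Q_H·(T_m/T_H). Setting W₁ = Q_H(1 − T_m/T_H) equal to W₂ = Q_m(1 − T_C/T_m) = Q_H·(T_m − T_C)/T_H gives T_H − T_m = T_m − T_C, so T_m = (T_H + T_C)/2 = (565.00 + 302.15)/2 = 434 K.

T_m ≈ 434 K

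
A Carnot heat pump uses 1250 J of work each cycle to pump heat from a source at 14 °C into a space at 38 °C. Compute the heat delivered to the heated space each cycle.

T_H = 38 °C → 38 + 273.15 = 311.15 K.
T_C = 14 °C → 14 + 273.15 = 287.15 K.
The Carnot heat-pump COP is COP_HP = T_H/(T_H − T_C) = 311.15/24.00 = 12.9646.
Q_H = COP_HP · W = 12.9646 × 1250 = 16210 J.

Q_H ≈ 16210 J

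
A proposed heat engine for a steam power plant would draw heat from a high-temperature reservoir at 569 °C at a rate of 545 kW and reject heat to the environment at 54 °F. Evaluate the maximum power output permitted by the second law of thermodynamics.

Ẇ_max ≈ 360 kW

T_H = 569 °C → 569 + 273.15 = 842.15 K.
T_C = 54 °F → (54 − 32) × 5/9 = 12.22 °C = 285.37 K.
The second-law ceiling is the Carnot efficiency, η_max = 1 − T_C/T_H = 1 − 285.37/842.15 = 0.6611.
W_max = η_max · Q_H = 0.6611 × 545 = 360 kW.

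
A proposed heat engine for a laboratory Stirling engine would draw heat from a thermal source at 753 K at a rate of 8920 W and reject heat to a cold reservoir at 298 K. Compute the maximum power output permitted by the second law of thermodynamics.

The upper bound on efficiency is η_max = 1 − T_C/T_H = 1 − 298.00/753.00 = 0.6042.
W_max = η_max · Q_H = 0.6042 × 8920 = 5390 W.

Ẇ_max ≈ 5390 W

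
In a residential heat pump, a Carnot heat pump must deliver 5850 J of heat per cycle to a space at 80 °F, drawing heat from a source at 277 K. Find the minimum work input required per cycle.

T_H = 80 °F → (80 − 32) × 5/9 = 26.67 °C = 299.82 K.
The Carnot heat-pump COP is COP_HP = T_H/(T_H − T_C) = 299.82/22.82 = 13.1402.
W = Q_H/COP_HP = 5850/13.1402 = 445.2 J.

W_in ≈ 445.2 J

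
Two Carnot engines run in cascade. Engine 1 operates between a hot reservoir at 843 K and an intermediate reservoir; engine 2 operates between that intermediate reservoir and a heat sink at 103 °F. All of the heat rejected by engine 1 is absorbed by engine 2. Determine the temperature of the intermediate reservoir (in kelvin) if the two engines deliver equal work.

T_m ≈ 578 K

T_C = 103 °F → (103 − 32) × 5/9 = 39.44 °C = 312.59 K.
For reversible stages Q_m = Q_H·(T_m/T_H). Setting W₁ = Q_H(1 − T_m/T_H) equal to W₂ = Q_m(1 − T_C/T_m) = Q_H·(T_m − T_C)/T_H gives T_H − T_m = T_m − T_C, so T_m = (T_H + T_C)/2 = (843.00 + 312.59)/2 = 578 K.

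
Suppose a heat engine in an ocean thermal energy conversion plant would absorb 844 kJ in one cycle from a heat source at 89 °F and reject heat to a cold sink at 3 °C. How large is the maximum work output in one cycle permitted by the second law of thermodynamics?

W_max ≈ 79.37 kJ

T_H = 89 °F → (89 − 32) × 5/9 = 31.67 °C = 304.82 K.
T_C = 3 °C → 3 + 273.15 = 276.15 K.
No engine can exceed the Carnot limit: η_max = 1 − T_C/T_H = 1 − 276.15/304.82 = 0.0940.
W_max = η_max · Q_H = 0.0940 × 844 = 79.37 kJ.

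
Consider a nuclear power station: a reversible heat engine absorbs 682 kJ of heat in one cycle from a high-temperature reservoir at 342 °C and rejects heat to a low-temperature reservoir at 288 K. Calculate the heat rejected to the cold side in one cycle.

T_H = 342 °C → 342 + 273.15 = 615.15 K.
For a reversible engine, η = 1 − T_C/T_H = 1 − 288.00/615.15 = 0.5318.
For a reversible cycle Q_C/Q_H = T_C/T_H, so Q_C = 682 × 288.00/615.15 = 319 kJ.

Q_C ≈ 319 kJ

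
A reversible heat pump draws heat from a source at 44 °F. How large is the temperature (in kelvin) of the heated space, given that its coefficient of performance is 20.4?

T_H ≈ 294 K

T_C = 44 °F → (44 − 32) × 5/9 = 6.67 °C = 279.82 K.
COP_HP = T_H/(T_H − T_C) ⇒ T_H = T_C·COP_HP/(COP_HP − 1) = 279.82 × 20.4/(20.4 − 1) = 294 K.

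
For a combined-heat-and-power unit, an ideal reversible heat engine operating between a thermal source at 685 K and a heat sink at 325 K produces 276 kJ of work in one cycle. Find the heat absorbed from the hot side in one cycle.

Since the cycle is reversible, η = 1 − T_C/T_H = 1 − 325.00/685.00 = 0.5255.
Q_H = W/η = 276/0.5255 = 525 kJ.

Q_H ≈ 525 kJ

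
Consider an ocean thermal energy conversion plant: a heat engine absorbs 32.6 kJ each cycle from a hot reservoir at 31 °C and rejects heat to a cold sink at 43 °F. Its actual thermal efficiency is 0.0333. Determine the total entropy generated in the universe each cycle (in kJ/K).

ΔS_univ ≈ 0.00567 kJ/K

T_H = 31 °C → 31 + 273.15 = 304.15 K.
T_C = 43 °F → (43 − 32) × 5/9 = 6.11 °C = 279.26 K.
W = η·Q_H = 0.0333 × 32.6 = 1.086 kJ, so Q_C = Q_H − W = 31.51 kJ.
Entropy balance on the reservoirs: −Q_H/T_H = -0.1072 kJ/K, +Q_C/T_C = 0.1128 kJ/K.
ΔS_univ = −Q_H/T_H + Q_C/T_C = 0.00567 kJ/K (> 0, since η = 0.0333 < η_Carnot = 0.082).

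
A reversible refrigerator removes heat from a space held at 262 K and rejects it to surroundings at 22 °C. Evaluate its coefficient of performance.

T_H = 22 °C → 22 + 273.15 = 295.15 K.
For a reversible refrigerator, COP_R = T_C/(T_H − T_C) = 262.00/(295.15 − 262.00) = 7.90.

COP_R ≈ 7.90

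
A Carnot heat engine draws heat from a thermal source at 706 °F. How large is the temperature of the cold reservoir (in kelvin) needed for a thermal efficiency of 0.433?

T_C ≈ 367 K

T_H = 706 °F → (706 − 32) × 5/9 = 374.44 °C = 647.59 K.
From η = 1 − T_C/T_H, T_C = T_H·(1 − η) = 647.59 × (1 − 0.433) = 367 K.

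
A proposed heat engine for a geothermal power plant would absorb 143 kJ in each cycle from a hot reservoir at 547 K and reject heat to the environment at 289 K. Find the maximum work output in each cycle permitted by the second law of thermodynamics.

The upper bound on efficiency is η_max = 1 − T_C/T_H = 1 − 289.00/547.00 = 0.4717.
W_max = η_max · Q_H = 0.4717 × 143 = 67.45 kJ.

W_max ≈ 67.45 kJ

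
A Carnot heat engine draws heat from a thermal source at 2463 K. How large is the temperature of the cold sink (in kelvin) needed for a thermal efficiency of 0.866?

From η = 1 − T_C/T_H, T_C = T_H·(1 − η) = 2463.00 × (1 − 0.866) = 330 K.

T_C ≈ 330 K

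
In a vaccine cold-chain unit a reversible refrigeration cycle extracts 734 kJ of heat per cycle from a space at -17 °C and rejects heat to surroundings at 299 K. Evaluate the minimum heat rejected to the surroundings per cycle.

Q_H ≈ 856.8 kJ

T_C = -17 °C → -17 + 273.15 = 256.15 K.
For a reversible cycle Q_H/Q_C = T_H/T_C, so Q_H = Q_C·T_H/T_C = 734 × 299.00/256.15 = 856.8 kJ.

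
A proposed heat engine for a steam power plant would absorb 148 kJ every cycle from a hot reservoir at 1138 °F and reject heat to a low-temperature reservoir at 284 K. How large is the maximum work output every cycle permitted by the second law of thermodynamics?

T_H = 1138 °F → (1138 − 32) × 5/9 = 614.44 °C = 887.59 K.
By the Carnot theorem, η_max = 1 − T_C/T_H = 1 − 284.00/887.59 = 0.6800.
W_max = η_max · Q_H = 0.6800 × 148 = 101 kJ.

W_max ≈ 101 kJ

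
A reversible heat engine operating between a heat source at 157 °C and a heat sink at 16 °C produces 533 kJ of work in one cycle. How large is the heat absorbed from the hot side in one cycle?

T_H = 157 °C → 157 + 273.15 = 430.15 K.
T_C = 16 °C → 16 + 273.15 = 289.15 K.
Carnot efficiency: η = 1 − T_C/T_H = 1 − 289.15/430.15 = 0.3278.
Q_H = W/η = 533/0.3278 = 1630 kJ.

Q_H ≈ 1630 kJ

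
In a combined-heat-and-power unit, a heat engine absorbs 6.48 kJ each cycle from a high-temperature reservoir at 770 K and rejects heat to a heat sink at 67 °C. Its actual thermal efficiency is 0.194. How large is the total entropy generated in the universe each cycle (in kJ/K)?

T_C = 67 °C → 67 + 273.15 = 340.15 K.
W = η·Q_H = 0.194 × 6.48 = 1.257 kJ, so Q_C = Q_H − W = 5.223 kJ.
Entropy balance on the reservoirs: −Q_H/T_H = -0.008416 kJ/K, +Q_C/T_C = 0.01535 kJ/K.
ΔS_univ = −Q_H/T_H + Q_C/T_C = 0.00694 kJ/K (> 0, since η = 0.194 < η_Carnot = 0.558).

ΔS_univ ≈ 0.00694 kJ/K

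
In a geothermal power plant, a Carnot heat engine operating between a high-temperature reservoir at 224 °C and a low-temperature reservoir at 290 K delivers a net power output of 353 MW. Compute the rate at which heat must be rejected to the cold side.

T_H = 224 °C → 224 + 273.15 = 497.15 K.
Carnot efficiency: η = 1 − T_C/T_H = 1 − 290.00/497.15 = 0.4167.
Since Q_C/Q_H = T_C/T_H and Q_H = W/η, Q_C = W·T_C/(T_H − T_C) = 353 × 290.00/207.15 = 494 MW.

Q̇_C ≈ 494 MW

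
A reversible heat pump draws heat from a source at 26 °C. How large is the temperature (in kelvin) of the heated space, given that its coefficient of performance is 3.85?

T_H ≈ 404 K

T_C = 26 °C → 26 + 273.15 = 299.15 K.
COP_HP = T_H/(T_H − T_C) ⇒ T_H = T_C·COP_HP/(COP_HP − 1) = 299.15 × 3.85/(3.85 − 1) = 404 K.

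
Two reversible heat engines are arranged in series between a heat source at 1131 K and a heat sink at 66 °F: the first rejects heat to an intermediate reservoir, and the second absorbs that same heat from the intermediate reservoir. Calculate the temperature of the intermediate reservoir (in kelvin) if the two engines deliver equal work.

T_m ≈ 712 K

T_C = 66 °F → (66 − 32) × 5/9 = 18.89 °C = 292.04 K.
For reversible stages Q_m = Q_H·(T_m/T_H). Setting W₁ = Q_H(1 − T_m/T_H) equal to W₂ = Q_m(1 − T_C/T_m) = Q_H·(T_m − T_C)/T_H gives T_H − T_m = T_m − T_C, so T_m = (T_H + T_C)/2 = (1131.00 + 292.04)/2 = 712 K.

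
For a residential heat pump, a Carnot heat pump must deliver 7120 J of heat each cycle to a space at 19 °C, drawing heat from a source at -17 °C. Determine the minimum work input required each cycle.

W_in ≈ 877 J

T_H = 19 °C → 19 + 273.15 = 292.15 K.
T_C = -17 °C → -17 + 273.15 = 256.15 K.
Reversible heating COP: COP_HP = T_H/(T_H − T_C) = 292.15/36.00 = 8.1153.
W = Q_H/COP_HP = 7120/8.1153 = 877 J.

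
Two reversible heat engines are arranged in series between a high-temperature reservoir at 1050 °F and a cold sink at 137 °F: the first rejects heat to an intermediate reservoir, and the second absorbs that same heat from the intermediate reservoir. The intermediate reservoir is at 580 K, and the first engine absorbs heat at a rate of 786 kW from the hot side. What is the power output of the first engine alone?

Ẇ₁ ≈ 242 kW

T_H = 1050 °F → (1050 − 32) × 5/9 = 565.56 °C = 838.71 K.
T_C = 137 °F → (137 − 32) × 5/9 = 58.33 °C = 331.48 K.
First-stage efficiency η₁ = 1 − T_m/T_H = 1 − 580.00/838.71 = 0.3085.
W₁ = η₁·Q_H = 0.3085 × 786 = 242 kW.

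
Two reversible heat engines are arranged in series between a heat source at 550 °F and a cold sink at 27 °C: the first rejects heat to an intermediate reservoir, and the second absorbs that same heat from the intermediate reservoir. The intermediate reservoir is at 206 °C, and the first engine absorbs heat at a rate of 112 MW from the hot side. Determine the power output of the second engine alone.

T_H = 550 °F → (550 − 32) × 5/9 = 287.78 °C = 560.93 K.
T_C = 27 °C → 27 + 273.15 = 300.15 K.
T_m = 206 °C → 206 + 273.15 = 479.15 K.
Heat entering the second stage: Q_m = Q_H·(T_m/T_H) = 112 × 479.15/560.93 = 95.67 MW.
Second-stage efficiency η₂ = 1 − T_C/T_m = 1 − 300.15/479.15 = 0.3736, so W₂ = η₂·Q_m = 35.74 MW.

Ẇ₂ ≈ 35.74 MW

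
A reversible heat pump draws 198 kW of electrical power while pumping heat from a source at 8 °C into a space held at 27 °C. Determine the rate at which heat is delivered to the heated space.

Q̇_H ≈ 3128 kW

T_H = 27 °C → 27 + 273.15 = 300.15 K.
T_C = 8 °C → 8 + 273.15 = 281.15 K.
Reversible heating COP: COP_HP = T_H/(T_H − T_C) = 300.15/19.00 = 15.7974.
Q_H = COP_HP · W = 15.7974 × 198 = 3128 kW.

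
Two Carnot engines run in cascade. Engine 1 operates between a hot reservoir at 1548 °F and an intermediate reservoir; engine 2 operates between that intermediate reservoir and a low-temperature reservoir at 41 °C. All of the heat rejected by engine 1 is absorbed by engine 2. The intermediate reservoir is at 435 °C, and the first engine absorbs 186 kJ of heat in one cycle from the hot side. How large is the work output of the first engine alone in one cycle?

T_H = 1548 °F → (1548 − 32) × 5/9 = 842.22 °C = 1115.37 K.
T_C = 41 °C → 41 + 273.15 = 314.15 K.
T_m = 435 °C → 435 + 273.15 = 708.15 K.
First-stage efficiency η₁ = 1 − T_m/T_H = 1 − 708.15/1115.37 = 0.3651.
W₁ = η₁·Q_H = 0.3651 × 186 = 67.91 kJ.

W₁ ≈ 67.91 kJ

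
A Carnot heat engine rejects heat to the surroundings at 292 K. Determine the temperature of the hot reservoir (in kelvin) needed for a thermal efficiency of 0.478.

T_H ≈ 559 K

From η = 1 − T_C/T_H, solving for T_H gives T_H = T_C/(1 − η) = 292.00/(1 − 0.478) = 559 K.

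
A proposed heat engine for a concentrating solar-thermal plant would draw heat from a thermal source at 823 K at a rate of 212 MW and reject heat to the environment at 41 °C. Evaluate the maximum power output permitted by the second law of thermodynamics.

Ẇ_max ≈ 131 MW

T_C = 41 °C → 41 + 273.15 = 314.15 K.
By the Carnot theorem, η_max = 1 − T_C/T_H = 1 − 314.15/823.00 = 0.6183.
W_max = η_max · Q_H = 0.6183 × 212 = 131 MW.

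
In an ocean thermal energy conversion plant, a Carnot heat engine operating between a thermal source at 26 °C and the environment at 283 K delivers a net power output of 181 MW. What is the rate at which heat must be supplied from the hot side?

Q̇_H ≈ 3350 MW

T_H = 26 °C → 26 + 273.15 = 299.15 K.
For a reversible engine, η = 1 − T_C/T_H = 1 − 283.00/299.15 = 0.0540.
Q_H = W/η = 181/0.0540 = 3350 MW.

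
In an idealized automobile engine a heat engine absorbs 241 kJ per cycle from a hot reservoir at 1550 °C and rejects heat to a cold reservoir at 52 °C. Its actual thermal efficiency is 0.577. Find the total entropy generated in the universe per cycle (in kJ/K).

T_H = 1550 °C → 1550 + 273.15 = 1823.15 K.
T_C = 52 °C → 52 + 273.15 = 325.15 K.
W = η·Q_H = 0.577 × 241 = 139.1 kJ, so Q_C = Q_H − W = 101.9 kJ.
Reservoir entropy changes: ΔS_H = −Q_H/T_H = −241/1823.15 = -0.1322 kJ/K and ΔS_C = +Q_C/T_C = 101.9/325.15 = 0.3135 kJ/K.
ΔS_univ = −Q_H/T_H + Q_C/T_C = 0.1813 kJ/K (> 0, since η = 0.577 < η_Carnot = 0.822).

ΔS_univ ≈ 0.1813 kJ/K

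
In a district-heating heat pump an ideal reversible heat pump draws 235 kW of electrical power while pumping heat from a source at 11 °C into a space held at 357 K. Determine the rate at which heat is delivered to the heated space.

T_C = 11 °C → 11 + 273.15 = 284.15 K.
Reversible heating COP: COP_HP = T_H/(T_H − T_C) = 357.00/72.85 = 4.9005.
Q_H = COP_HP · W = 4.9005 × 235 = 1150 kW.

Q̇_H ≈ 1150 kW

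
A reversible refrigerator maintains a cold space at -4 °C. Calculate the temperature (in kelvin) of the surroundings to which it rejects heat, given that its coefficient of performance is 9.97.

T_C = -4 °C → -4 + 273.15 = 269.15 K.
COP_R = T_C/(T_H − T_C) ⇒ T_H = T_C·(1 + 1/COP_R) = 269.15 × (1 + 1/9.97) = 296.1 K.

T_H ≈ 296.1 K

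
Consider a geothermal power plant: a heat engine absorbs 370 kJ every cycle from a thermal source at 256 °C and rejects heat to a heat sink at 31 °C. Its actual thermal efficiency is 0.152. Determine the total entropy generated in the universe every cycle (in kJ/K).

T_H = 256 °C → 256 + 273.15 = 529.15 K.
T_C = 31 °C → 31 + 273.15 = 304.15 K.
W = η·Q_H = 0.152 × 370 = 56.24 kJ, so Q_C = Q_H − W = 313.8 kJ.
The hot reservoir loses entropy Q_H/T_H = 370/529.15 = 0.6992 kJ/K; the cold reservoir gains Q_C/T_C = 313.8/304.15 = 1.032 kJ/K.
ΔS_univ = −Q_H/T_H + Q_C/T_C = 0.332 kJ/K (> 0, since η = 0.152 < η_Carnot = 0.425).

ΔS_univ ≈ 0.332 kJ/K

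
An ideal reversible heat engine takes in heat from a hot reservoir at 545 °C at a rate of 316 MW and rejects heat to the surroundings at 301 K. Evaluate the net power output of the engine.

Ẇ ≈ 199.7 MW

T_H = 545 °C → 545 + 273.15 = 818.15 K.
Since the cycle is reversible, η = 1 − T_C/T_H = 1 − 301.00/818.15 = 0.6321.
W = η·Q_H = 0.6321 × 316 = 199.7 MW.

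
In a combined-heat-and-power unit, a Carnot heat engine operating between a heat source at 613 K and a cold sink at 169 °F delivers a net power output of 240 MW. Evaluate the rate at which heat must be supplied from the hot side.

T_C = 169 °F → (169 − 32) × 5/9 = 76.11 °C = 349.26 K.
Carnot efficiency: η = 1 − T_C/T_H = 1 − 349.26/613.00 = 0.4302.
Q_H = W/η = 240/0.4302 = 557.8 MW.

Q̇_H ≈ 557.8 MW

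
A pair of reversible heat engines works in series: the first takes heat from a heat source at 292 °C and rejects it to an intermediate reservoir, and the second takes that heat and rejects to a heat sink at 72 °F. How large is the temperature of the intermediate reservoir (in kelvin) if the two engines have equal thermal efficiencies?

T_H = 292 °C → 292 + 273.15 = 565.15 K.
T_C = 72 °F → (72 − 32) × 5/9 = 22.22 °C = 295.37 K.
Equal efficiencies require 1 − T_m/T_H = 1 − T_C/T_m, i.e. T_m/T_H = T_C/T_m, so T_m = √(T_H·T_C) = √(565.15 × 295.37) = 409 K.

T_m ≈ 409 K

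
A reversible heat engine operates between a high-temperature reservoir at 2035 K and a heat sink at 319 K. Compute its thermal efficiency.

η ≈ 0.843

Carnot efficiency: η = 1 − T_C/T_H = 1 − 319.00/2035.00 = 0.843.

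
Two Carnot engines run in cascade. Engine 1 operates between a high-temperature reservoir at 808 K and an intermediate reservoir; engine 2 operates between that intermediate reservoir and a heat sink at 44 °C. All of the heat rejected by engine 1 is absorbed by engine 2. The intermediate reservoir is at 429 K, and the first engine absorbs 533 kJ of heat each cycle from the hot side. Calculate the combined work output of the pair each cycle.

T_C = 44 °C → 44 + 273.15 = 317.15 K.
Two reversible stages in series are equivalent to a single Carnot engine between T_H and T_C, so η_total = 1 − T_C/T_H = 1 − 317.15/808.00 = 0.6075.
W_total = η_total · Q_H = 0.6075 × 533 = 324 kJ.

W_total ≈ 324 kJ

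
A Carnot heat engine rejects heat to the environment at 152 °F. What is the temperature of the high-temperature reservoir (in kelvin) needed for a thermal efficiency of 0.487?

T_H ≈ 662 K

T_C = 152 °F → (152 − 32) × 5/9 = 66.67 °C = 339.82 K.
From η = 1 − T_C/T_H, solving for T_H gives T_H = T_C/(1 − η) = 339.82/(1 − 0.487) = 662 K.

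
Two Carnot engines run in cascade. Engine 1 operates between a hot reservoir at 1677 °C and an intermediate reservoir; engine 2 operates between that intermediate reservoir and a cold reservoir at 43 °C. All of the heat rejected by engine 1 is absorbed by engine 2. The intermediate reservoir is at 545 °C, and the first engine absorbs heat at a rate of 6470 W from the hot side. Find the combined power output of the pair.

Ẇ_total ≈ 5420 W

T_H = 1677 °C → 1677 + 273.15 = 1950.15 K.
T_C = 43 °C → 43 + 273.15 = 316.15 K.
Two reversible stages in series are equivalent to a single Carnot engine between T_H and T_C, so η_total = 1 − T_C/T_H = 1 − 316.15/1950.15 = 0.8379.
W_total = η_total · Q_H = 0.8379 × 6470 = 5420 W.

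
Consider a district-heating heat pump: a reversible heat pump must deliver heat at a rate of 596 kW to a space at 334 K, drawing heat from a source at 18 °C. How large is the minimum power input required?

Ẇ_in ≈ 76.46 kW

T_C = 18 °C → 18 + 273.15 = 291.15 K.
The Carnot heat-pump COP is COP_HP = T_H/(T_H − T_C) = 334.00/42.85 = 7.7946.
W = Q_H/COP_HP = 596/7.7946 = 76.46 kW.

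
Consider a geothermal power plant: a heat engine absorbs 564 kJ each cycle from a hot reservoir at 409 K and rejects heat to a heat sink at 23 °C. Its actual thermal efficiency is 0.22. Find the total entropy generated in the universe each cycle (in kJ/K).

ΔS_univ ≈ 0.1065 kJ/K

T_C = 23 °C → 23 + 273.15 = 296.15 K.
W = η·Q_H = 0.22 × 564 = 124.1 kJ, so Q_C = Q_H − W = 439.9 kJ.
Reservoir entropy changes: ΔS_H = −Q_H/T_H = −564/409.00 = -1.379 kJ/K and ΔS_C = +Q_C/T_C = 439.9/296.15 = 1.485 kJ/K.
ΔS_univ = −Q_H/T_H + Q_C/T_C = 0.1065 kJ/K (> 0, since η = 0.22 < η_Carnot = 0.276).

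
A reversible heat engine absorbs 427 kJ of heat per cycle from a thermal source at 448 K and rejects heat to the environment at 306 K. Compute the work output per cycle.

For a reversible engine, η = 1 − T_C/T_H = 1 − 306.00/448.00 = 0.3170.
W = η·Q_H = 0.3170 × 427 = 135 kJ.

W ≈ 135 kJ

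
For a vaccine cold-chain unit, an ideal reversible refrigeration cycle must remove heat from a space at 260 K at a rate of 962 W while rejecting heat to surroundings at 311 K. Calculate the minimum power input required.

Ẇ_in ≈ 189 W

For a reversible refrigerator, COP_R = T_C/(T_H − T_C) = 260.00/51.00 = 5.0980.
W = Q_C/COP_R = 962/5.0980 = 189 W.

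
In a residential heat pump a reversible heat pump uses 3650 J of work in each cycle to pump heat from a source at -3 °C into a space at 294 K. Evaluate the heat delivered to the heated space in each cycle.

T_C = -3 °C → -3 + 273.15 = 270.15 K.
The Carnot heat-pump COP is COP_HP = T_H/(T_H − T_C) = 294.00/23.85 = 12.3270.
Q_H = COP_HP · W = 12.3270 × 3650 = 45000 J.

Q_H ≈ 45000 J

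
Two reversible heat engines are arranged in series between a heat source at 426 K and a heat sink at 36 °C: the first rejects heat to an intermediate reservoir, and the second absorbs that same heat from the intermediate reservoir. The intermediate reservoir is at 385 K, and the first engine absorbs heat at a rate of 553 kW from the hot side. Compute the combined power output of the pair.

Ẇ_total ≈ 152 kW

T_C = 36 °C → 36 + 273.15 = 309.15 K.
Two reversible stages in series are equivalent to a single Carnot engine between T_H and T_C, so η_total = 1 − T_C/T_H = 1 − 309.15/426.00 = 0.2743.
W_total = η_total · Q_H = 0.2743 × 553 = 152 kW.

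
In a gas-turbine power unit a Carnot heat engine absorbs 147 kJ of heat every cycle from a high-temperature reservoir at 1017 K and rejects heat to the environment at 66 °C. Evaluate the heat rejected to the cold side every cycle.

Q_C ≈ 49.02 kJ

T_C = 66 °C → 66 + 273.15 = 339.15 K.
For a reversible engine, η = 1 − T_C/T_H = 1 − 339.15/1017.00 = 0.6665.
For a reversible cycle Q_C/Q_H = T_C/T_H, so Q_C = 147 × 339.15/1017.00 = 49.02 kJ.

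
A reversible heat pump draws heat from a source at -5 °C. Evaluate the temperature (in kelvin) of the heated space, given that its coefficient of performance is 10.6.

T_H ≈ 296 K

T_C = -5 °C → -5 + 273.15 = 268.15 K.
COP_HP = T_H/(T_H − T_C) ⇒ T_H = T_C·COP_HP/(COP_HP − 1) = 268.15 × 10.6/(10.6 − 1) = 296 K.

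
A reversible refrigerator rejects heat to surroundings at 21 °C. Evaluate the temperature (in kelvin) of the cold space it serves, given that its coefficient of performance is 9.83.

T_C ≈ 267 K

T_H = 21 °C → 21 + 273.15 = 294.15 K.
COP_R = T_C/(T_H − T_C) ⇒ T_C = T_H·COP_R/(1 + COP_R) = 294.15 × 9.83/(1 + 9.83) = 267 K.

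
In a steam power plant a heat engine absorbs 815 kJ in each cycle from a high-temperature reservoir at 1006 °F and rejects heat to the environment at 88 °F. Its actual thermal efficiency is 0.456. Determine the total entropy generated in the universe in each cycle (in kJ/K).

T_H = 1006 °F → (1006 − 32) × 5/9 = 541.11 °C = 814.26 K.
T_C = 88 °F → (88 − 32) × 5/9 = 31.11 °C = 304.26 K.
W = η·Q_H = 0.456 × 815 = 371.6 kJ, so Q_C = Q_H − W = 443.4 kJ.
The hot reservoir loses entropy Q_H/T_H = 815/814.26 = 1.001 kJ/K; the cold reservoir gains Q_C/T_C = 443.4/304.26 = 1.457 kJ/K.
ΔS_univ = −Q_H/T_H + Q_C/T_C = 0.456 kJ/K (> 0, since η = 0.456 < η_Carnot = 0.626).

ΔS_univ ≈ 0.456 kJ/K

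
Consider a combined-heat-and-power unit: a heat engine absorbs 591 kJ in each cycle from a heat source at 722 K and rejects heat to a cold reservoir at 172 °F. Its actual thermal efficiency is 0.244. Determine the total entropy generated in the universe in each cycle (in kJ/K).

T_C = 172 °F → (172 − 32) × 5/9 = 77.78 °C = 350.93 K.
W = η·Q_H = 0.244 × 591 = 144.2 kJ, so Q_C = Q_H − W = 446.8 kJ.
Entropy balance on the reservoirs: −Q_H/T_H = -0.8186 kJ/K, +Q_C/T_C = 1.273 kJ/K.
ΔS_univ = −Q_H/T_H + Q_C/T_C = 0.4546 kJ/K (> 0, since η = 0.244 < η_Carnot = 0.514).

ΔS_univ ≈ 0.4546 kJ/K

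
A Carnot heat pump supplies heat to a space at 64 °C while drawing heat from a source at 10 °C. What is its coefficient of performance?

COP_HP ≈ 6.24

T_H = 64 °C → 64 + 273.15 = 337.15 K.
T_C = 10 °C → 10 + 273.15 = 283.15 K.
The Carnot heat-pump COP is COP_HP = T_H/(T_H − T_C) = 337.15/(337.15 − 283.15) = 6.24.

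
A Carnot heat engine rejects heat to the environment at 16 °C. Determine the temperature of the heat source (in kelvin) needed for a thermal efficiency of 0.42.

T_C = 16 °C → 16 + 273.15 = 289.15 K.
From η = 1 − T_C/T_H, solving for T_H gives T_H = T_C/(1 − η) = 289.15/(1 − 0.42) = 499 K.

T_H ≈ 499 K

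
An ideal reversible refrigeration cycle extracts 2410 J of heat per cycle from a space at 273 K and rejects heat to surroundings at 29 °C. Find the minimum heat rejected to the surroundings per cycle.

Q_H ≈ 2670 J

T_H = 29 °C → 29 + 273.15 = 302.15 K.
For a reversible cycle Q_H/Q_C = T_H/T_C, so Q_H = Q_C·T_H/T_C = 2410 × 302.15/273.00 = 2670 J.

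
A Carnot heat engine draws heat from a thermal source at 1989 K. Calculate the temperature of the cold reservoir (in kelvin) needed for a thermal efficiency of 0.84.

T_C ≈ 318 K

From η = 1 − T_C/T_H, T_C = T_H·(1 − η) = 1989.00 × (1 − 0.84) = 318 K.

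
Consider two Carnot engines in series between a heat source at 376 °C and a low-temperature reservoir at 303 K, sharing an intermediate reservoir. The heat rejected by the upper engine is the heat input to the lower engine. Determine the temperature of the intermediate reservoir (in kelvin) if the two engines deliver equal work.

T_m ≈ 476 K

T_H = 376 °C → 376 + 273.15 = 649.15 K.
For reversible stages Q_m = Q_H·(T_m/T_H). Setting W₁ = Q_H(1 − T_m/T_H) equal to W₂ = Q_m(1 − T_C/T_m) = Q_H·(T_m − T_C)/T_H gives T_H − T_m = T_m − T_C, so T_m = (T_H + T_C)/2 = (649.15 + 303.00)/2 = 476 K.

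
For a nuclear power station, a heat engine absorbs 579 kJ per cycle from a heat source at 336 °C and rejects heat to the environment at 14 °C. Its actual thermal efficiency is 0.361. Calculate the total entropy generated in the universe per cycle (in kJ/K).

T_H = 336 °C → 336 + 273.15 = 609.15 K.
T_C = 14 °C → 14 + 273.15 = 287.15 K.
W = η·Q_H = 0.361 × 579 = 209.0 kJ, so Q_C = Q_H − W = 370.0 kJ.
Reservoir entropy changes: ΔS_H = −Q_H/T_H = −579/609.15 = -0.9505 kJ/K and ΔS_C = +Q_C/T_C = 370.0/287.15 = 1.288 kJ/K.
ΔS_univ = −Q_H/T_H + Q_C/T_C = 0.3380 kJ/K (> 0, since η = 0.361 < η_Carnot = 0.529).

ΔS_univ ≈ 0.3380 kJ/K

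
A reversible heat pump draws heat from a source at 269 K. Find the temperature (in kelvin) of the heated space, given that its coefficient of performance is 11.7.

T_H ≈ 294 K

COP_HP = T_H/(T_H − T_C) ⇒ T_H = T_C·COP_HP/(COP_HP − 1) = 269.00 × 11.7/(11.7 − 1) = 294 K.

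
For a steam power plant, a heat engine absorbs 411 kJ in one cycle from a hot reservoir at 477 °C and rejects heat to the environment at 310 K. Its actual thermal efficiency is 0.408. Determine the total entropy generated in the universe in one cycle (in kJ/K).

ΔS_univ ≈ 0.2370 kJ/K

T_H = 477 °C → 477 + 273.15 = 750.15 K.
W = η·Q_H = 0.408 × 411 = 167.7 kJ, so Q_C = Q_H − W = 243.3 kJ.
Entropy balance on the reservoirs: −Q_H/T_H = -0.5479 kJ/K, +Q_C/T_C = 0.7849 kJ/K.
ΔS_univ = −Q_H/T_H + Q_C/T_C = 0.2370 kJ/K (> 0, since η = 0.408 < η_Carnot = 0.587).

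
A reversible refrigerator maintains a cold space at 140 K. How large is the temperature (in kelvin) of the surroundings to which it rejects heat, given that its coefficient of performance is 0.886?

COP_R = T_C/(T_H − T_C) ⇒ T_H = T_C·(1 + 1/COP_R) = 140.00 × (1 + 1/0.886) = 298 K.

T_H ≈ 298 K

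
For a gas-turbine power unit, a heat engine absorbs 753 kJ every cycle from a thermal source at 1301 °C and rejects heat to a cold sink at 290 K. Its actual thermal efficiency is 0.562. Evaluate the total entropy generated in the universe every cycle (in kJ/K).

ΔS_univ ≈ 0.659 kJ/K

T_H = 1301 °C → 1301 + 273.15 = 1574.15 K.
W = η·Q_H = 0.562 × 753 = 423.2 kJ, so Q_C = Q_H − W = 329.8 kJ.
Entropy balance on the reservoirs: −Q_H/T_H = -0.4784 kJ/K, +Q_C/T_C = 1.137 kJ/K.
ΔS_univ = −Q_H/T_H + Q_C/T_C = 0.659 kJ/K (> 0, since η = 0.562 < η_Carnot = 0.816).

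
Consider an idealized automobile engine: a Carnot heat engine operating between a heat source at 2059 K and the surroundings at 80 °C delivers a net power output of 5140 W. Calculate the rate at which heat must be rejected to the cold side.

Q̇_C ≈ 1060 W

T_C = 80 °C → 80 + 273.15 = 353.15 K.
η_rev = 1 − T_C/T_H = 1 − 353.15/2059.00 = 0.8285.
Since Q_C/Q_H = T_C/T_H and Q_H = W/η, Q_C = W·T_C/(T_H − T_C) = 5140 × 353.15/1705.85 = 1060 W.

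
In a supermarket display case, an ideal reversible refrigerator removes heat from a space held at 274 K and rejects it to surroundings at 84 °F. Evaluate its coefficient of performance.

T_H = 84 °F → (84 − 32) × 5/9 = 28.89 °C = 302.04 K.
Carnot COP: COP_R = T_C/(T_H − T_C) = 274.00/(302.04 − 274.00) = 9.77.

COP_R ≈ 9.77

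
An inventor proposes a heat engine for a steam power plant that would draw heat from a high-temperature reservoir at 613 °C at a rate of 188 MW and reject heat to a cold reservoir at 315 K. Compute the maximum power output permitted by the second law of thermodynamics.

T_H = 613 °C → 613 + 273.15 = 886.15 K.
The upper bound on efficiency is η_max = 1 − T_C/T_H = 1 − 315.00/886.15 = 0.6445.
W_max = η_max · Q_H = 0.6445 × 188 = 121 MW.

Ẇ_max ≈ 121 MW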